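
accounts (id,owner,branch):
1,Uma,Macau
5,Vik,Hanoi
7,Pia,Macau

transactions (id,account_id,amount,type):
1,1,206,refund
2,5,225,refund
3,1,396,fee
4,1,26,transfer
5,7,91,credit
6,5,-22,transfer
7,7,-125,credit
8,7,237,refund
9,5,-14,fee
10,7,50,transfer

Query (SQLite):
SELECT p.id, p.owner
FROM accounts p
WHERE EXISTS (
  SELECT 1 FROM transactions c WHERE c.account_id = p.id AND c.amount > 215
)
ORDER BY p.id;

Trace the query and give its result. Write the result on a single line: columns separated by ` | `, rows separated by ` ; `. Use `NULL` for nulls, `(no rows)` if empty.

For each accounts row, check whether any transactions with matching account_id has amount > 215.
Keep rows where that is true.

1 | Uma ; 5 | Vik ; 7 | Pia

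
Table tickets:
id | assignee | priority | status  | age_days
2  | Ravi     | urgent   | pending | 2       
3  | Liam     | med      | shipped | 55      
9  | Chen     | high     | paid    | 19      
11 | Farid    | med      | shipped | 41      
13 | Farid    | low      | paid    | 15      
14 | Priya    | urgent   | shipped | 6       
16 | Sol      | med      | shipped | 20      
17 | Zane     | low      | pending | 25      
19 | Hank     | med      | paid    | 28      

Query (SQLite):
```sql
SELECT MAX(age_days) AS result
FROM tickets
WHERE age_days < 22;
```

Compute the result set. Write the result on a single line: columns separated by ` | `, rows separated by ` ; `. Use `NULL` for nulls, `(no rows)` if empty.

20

Rows where age_days < 22 → age_days values: [2, 19, 15, 6, 20].
MAX of non-NULL values = 20.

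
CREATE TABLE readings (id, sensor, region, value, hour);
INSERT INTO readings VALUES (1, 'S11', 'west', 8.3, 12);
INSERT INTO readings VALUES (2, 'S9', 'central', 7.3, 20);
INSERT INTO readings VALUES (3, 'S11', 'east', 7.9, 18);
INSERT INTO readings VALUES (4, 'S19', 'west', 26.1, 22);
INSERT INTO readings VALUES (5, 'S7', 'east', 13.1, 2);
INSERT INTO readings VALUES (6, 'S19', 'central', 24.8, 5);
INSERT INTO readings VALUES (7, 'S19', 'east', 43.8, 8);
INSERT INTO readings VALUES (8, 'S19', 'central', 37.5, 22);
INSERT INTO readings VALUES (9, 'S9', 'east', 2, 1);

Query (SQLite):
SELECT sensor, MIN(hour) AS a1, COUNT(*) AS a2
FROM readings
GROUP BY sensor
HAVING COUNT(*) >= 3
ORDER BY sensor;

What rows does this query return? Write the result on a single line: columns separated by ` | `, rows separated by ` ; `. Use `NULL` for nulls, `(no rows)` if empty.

Group readings by sensor.
Per group compute: MIN(hour), COUNT(*).
HAVING: drop groups with fewer than 3 rows.
  S11: ids {1, 3} → MIN(hour)=12, COUNT(*)=2
  S19: ids {4, 6, 7, 8} → MIN(hour)=5, COUNT(*)=4
  S7: ids {5} → MIN(hour)=2, COUNT(*)=1
  S9: ids {2, 9} → MIN(hour)=1, COUNT(*)=2

S19 | 5 | 4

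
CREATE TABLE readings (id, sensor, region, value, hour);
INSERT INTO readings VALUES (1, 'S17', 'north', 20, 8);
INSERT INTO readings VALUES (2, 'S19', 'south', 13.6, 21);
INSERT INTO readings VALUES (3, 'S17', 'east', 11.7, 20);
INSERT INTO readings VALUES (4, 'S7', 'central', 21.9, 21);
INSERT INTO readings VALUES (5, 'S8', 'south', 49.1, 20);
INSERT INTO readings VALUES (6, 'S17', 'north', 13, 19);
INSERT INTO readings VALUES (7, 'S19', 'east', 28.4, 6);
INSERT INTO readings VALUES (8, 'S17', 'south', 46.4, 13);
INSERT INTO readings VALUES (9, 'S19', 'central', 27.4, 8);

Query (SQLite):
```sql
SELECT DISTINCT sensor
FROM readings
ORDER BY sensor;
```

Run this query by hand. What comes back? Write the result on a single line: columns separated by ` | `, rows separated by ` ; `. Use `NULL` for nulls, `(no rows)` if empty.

Collect distinct sensor values from readings.

S17 ; S19 ; S7 ; S8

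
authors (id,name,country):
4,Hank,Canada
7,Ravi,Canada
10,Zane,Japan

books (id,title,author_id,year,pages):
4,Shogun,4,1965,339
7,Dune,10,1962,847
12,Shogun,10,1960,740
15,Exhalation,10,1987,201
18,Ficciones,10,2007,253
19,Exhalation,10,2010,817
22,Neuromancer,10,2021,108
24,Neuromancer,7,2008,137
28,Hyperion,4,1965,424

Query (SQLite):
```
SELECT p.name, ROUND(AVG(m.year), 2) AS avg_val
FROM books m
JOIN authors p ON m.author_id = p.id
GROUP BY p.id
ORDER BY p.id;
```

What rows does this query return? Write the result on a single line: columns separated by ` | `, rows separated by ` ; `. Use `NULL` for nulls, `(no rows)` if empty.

Join each books row to its authors via author_id.
Group joined rows by authors.id; compute ROUND(AVG(m.year), 2) per group.
  4: ids {4, 28} → ROUND(AVG(m.year), 2)=1965
  7: ids {24} → ROUND(AVG(m.year), 2)=2008
  10: ids {7, 12, 15, 18, 19, 22} → ROUND(AVG(m.year), 2)=1991.17

Hank | 1965 ; Ravi | 2008 ; Zane | 1991.17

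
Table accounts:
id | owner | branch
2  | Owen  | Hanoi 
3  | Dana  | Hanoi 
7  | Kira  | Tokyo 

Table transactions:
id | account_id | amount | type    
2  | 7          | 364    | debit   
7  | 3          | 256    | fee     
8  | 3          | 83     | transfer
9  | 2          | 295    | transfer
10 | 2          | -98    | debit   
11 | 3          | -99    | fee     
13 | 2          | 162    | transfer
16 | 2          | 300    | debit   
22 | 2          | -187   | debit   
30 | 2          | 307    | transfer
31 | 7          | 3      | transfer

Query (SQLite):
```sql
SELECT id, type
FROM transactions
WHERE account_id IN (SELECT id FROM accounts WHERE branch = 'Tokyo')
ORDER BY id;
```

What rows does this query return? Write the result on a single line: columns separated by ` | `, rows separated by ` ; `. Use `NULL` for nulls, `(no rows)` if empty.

2 | debit ; 31 | transfer

Inner query: accounts.id where branch = 'Tokyo'.
Outer: keep transactions rows whose account_id is in that set.
Inner query → {7}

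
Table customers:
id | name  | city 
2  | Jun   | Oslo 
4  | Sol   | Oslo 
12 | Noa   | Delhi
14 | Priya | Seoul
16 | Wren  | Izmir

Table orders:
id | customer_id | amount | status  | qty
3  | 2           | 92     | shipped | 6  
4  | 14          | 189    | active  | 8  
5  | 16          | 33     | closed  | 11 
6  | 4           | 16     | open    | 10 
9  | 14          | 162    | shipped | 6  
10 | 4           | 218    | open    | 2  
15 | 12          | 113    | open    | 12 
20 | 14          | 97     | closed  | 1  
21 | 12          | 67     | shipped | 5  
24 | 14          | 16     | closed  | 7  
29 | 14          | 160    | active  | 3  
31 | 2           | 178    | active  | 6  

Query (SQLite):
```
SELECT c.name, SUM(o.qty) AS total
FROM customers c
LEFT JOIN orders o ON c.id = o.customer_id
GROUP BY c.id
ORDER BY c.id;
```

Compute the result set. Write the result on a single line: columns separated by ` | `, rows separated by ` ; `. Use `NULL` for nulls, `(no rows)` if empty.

Jun | 12 ; Sol | 12 ; Noa | 17 ; Priya | 25 ; Wren | 11

LEFT JOIN keeps every customers row; unmatched ones get NULL for orders columns.
Group by customers.id and compute SUM(o.qty). SUM over an all-NULL group is NULL.
  2: ids {3, 31} → SUM(o.qty)=12
  4: ids {6, 10} → SUM(o.qty)=12
  12: ids {15, 21} → SUM(o.qty)=17
  14: ids {4, 9, 20, 24, 29} → SUM(o.qty)=25
  16: ids {5} → SUM(o.qty)=11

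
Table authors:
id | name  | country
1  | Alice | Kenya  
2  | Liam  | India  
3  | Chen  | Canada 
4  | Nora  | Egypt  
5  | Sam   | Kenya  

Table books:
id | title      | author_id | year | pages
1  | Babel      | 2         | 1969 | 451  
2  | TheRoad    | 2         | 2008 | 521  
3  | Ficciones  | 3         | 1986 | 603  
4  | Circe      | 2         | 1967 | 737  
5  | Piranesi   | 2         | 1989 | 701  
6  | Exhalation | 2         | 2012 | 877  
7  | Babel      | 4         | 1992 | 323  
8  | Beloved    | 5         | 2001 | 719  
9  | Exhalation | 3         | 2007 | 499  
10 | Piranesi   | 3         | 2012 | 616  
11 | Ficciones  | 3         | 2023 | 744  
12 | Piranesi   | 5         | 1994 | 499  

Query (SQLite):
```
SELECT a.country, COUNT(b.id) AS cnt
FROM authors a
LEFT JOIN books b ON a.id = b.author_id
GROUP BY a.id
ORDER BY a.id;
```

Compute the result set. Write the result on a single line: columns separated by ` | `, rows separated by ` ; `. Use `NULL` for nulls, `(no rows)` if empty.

Kenya | 0 ; India | 5 ; Canada | 4 ; Egypt | 1 ; Kenya | 2

LEFT JOIN keeps every authors row; unmatched ones get NULL for books columns.
Group by authors.id and compute COUNT(b.id). COUNT(col) of an all-NULL group is 0.
  1: ids {—} → COUNT(b.id)=0
  2: ids {1, 2, 4, 5, 6} → COUNT(b.id)=5
  3: ids {3, 9, 10, 11} → COUNT(b.id)=4
  4: ids {7} → COUNT(b.id)=1
  5: ids {8, 12} → COUNT(b.id)=2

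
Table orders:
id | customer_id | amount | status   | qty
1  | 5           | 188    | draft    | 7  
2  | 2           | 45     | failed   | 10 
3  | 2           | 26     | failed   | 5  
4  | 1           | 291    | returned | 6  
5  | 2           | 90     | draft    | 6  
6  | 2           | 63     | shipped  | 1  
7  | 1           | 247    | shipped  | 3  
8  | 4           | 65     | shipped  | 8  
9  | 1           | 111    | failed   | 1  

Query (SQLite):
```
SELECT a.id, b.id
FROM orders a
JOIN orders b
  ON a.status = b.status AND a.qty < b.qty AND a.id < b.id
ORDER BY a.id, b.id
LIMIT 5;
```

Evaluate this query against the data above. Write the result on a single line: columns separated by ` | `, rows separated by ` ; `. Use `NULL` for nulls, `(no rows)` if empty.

6 | 7 ; 6 | 8 ; 7 | 8

Pairs (a,b) with same status, a.qty < b.qty, a.id < b.id.
status groups: draft:{1,5} failed:{2,3,9} returned:{4} shipped:{6,7,8}
Ordered by (a.id, b.id); first 5.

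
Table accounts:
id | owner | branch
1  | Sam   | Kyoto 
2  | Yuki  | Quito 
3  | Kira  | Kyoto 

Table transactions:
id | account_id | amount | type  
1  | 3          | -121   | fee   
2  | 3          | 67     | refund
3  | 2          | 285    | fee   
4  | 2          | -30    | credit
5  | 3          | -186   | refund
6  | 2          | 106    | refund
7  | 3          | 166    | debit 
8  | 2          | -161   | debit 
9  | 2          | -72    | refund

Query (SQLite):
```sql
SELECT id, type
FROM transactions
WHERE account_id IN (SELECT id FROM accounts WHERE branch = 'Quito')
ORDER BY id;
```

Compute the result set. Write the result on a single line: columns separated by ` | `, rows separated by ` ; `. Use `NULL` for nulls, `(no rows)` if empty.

Inner query: accounts.id where branch = 'Quito'.
Outer: keep transactions rows whose account_id is in that set.
Inner query → {2}

3 | fee ; 4 | credit ; 6 | refund ; 8 | debit ; 9 | refund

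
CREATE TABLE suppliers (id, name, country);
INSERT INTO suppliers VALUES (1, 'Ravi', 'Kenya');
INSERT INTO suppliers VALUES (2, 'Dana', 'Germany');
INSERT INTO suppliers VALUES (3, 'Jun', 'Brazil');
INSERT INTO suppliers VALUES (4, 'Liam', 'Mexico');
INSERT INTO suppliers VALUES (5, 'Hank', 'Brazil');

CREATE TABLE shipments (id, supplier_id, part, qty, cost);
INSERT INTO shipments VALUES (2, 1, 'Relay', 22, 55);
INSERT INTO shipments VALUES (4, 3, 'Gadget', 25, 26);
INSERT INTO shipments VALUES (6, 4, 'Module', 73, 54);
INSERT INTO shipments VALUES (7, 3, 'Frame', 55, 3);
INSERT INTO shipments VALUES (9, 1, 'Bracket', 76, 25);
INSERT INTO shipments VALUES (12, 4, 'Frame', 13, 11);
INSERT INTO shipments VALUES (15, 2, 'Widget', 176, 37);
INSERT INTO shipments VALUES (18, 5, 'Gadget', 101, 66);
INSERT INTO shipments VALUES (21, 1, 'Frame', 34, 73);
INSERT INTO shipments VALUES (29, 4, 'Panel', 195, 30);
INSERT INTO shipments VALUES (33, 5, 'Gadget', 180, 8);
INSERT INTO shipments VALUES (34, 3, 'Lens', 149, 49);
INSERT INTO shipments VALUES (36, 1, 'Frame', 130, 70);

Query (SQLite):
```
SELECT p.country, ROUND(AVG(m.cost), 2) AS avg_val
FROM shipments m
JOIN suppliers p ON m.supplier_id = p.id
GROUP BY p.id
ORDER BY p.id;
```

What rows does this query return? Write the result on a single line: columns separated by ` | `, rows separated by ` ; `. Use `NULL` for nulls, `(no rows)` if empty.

Kenya | 55.75 ; Germany | 37 ; Brazil | 26 ; Mexico | 31.67 ; Brazil | 37

Join each shipments row to its suppliers via supplier_id.
Group joined rows by suppliers.id; compute ROUND(AVG(m.cost), 2) per group.
  1: ids {2, 9, 21, 36} → ROUND(AVG(m.cost), 2)=55.75
  2: ids {15} → ROUND(AVG(m.cost), 2)=37
  3: ids {4, 7, 34} → ROUND(AVG(m.cost), 2)=26
  4: ids {6, 12, 29} → ROUND(AVG(m.cost), 2)=31.67
  5: ids {18, 33} → ROUND(AVG(m.cost), 2)=37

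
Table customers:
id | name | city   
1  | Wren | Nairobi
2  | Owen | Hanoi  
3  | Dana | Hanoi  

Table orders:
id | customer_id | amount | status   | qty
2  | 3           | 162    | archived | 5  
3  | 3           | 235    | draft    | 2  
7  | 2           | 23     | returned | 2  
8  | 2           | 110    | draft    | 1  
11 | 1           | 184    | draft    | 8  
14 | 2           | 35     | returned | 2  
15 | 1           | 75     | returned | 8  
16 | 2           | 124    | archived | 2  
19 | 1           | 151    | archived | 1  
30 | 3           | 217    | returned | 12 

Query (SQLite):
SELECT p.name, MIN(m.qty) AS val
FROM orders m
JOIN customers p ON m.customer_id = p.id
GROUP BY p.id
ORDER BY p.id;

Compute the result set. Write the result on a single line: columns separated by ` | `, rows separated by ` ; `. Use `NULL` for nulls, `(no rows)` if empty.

Wren | 1 ; Owen | 1 ; Dana | 2

Join each orders row to its customers via customer_id.
Group joined rows by customers.id; compute MIN(m.qty) per group.
  1: ids {11, 15, 19} → MIN(m.qty)=1
  2: ids {7, 8, 14, 16} → MIN(m.qty)=1
  3: ids {2, 3, 30} → MIN(m.qty)=2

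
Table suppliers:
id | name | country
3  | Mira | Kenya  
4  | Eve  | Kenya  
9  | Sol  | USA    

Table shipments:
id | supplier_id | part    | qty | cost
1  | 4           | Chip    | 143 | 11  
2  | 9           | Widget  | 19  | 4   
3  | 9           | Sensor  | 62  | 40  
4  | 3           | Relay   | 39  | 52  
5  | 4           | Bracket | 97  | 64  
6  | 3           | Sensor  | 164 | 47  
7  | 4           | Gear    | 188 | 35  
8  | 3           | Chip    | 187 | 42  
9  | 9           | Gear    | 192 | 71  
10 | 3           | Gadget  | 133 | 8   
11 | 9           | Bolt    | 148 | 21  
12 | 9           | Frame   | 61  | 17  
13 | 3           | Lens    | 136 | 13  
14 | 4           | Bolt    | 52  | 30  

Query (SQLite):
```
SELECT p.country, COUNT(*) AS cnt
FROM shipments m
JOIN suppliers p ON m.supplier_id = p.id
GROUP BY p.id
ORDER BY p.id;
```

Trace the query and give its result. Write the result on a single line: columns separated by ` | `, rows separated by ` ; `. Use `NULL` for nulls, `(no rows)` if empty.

Kenya | 5 ; Kenya | 4 ; USA | 5

Join each shipments row to its suppliers via supplier_id.
Group joined rows by suppliers.id; compute COUNT(*) per group.
  3: ids {4, 6, 8, 10, 13} → COUNT(*)=5
  4: ids {1, 5, 7, 14} → COUNT(*)=4
  9: ids {2, 3, 9, 11, 12} → COUNT(*)=5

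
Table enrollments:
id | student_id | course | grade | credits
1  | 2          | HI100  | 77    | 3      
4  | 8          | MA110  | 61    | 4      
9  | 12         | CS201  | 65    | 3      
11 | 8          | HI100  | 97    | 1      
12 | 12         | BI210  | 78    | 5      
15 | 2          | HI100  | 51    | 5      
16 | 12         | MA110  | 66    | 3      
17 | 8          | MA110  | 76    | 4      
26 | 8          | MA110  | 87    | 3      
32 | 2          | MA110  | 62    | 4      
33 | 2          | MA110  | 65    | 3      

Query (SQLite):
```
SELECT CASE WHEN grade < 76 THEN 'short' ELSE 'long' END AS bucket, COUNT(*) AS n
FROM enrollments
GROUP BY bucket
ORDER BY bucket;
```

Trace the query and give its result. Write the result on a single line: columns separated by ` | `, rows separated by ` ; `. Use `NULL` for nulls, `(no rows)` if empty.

Bucket rows by grade < 76 → 'short' else 'long'; count each bucket.

long | 5 ; short | 6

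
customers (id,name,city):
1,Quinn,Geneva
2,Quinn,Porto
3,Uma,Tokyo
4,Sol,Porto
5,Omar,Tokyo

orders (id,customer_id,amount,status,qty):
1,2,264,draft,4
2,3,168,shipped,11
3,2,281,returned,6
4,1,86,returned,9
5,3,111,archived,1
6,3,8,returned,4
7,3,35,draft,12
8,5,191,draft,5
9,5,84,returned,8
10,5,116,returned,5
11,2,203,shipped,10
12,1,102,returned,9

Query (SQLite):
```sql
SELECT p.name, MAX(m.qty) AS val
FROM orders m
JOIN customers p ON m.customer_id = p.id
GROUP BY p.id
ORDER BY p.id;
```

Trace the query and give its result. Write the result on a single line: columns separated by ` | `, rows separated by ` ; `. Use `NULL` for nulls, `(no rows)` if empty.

Join each orders row to its customers via customer_id.
Group joined rows by customers.id; compute MAX(m.qty) per group.
  1: ids {4, 12} → MAX(m.qty)=9
  2: ids {1, 3, 11} → MAX(m.qty)=10
  3: ids {2, 5, 6, 7} → MAX(m.qty)=12
  5: ids {8, 9, 10} → MAX(m.qty)=8

Quinn | 9 ; Quinn | 10 ; Uma | 12 ; Omar | 8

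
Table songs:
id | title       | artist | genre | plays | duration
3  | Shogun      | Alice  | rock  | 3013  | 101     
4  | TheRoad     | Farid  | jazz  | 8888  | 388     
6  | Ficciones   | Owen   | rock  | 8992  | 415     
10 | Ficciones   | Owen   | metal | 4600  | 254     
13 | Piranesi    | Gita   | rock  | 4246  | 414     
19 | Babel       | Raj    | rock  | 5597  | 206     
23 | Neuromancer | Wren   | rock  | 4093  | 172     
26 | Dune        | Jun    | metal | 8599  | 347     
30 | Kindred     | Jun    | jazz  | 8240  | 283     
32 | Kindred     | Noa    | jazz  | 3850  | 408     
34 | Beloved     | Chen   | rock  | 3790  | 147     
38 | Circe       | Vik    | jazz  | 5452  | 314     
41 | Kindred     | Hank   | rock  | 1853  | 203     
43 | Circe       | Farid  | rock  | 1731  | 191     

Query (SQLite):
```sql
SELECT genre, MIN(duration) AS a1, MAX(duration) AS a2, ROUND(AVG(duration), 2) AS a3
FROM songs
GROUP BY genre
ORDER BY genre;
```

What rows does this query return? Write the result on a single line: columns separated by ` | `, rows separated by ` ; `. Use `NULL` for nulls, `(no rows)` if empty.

jazz | 283 | 408 | 348.25 ; metal | 254 | 347 | 300.5 ; rock | 101 | 415 | 231.13

Group songs by genre.
Per group compute: MIN(duration), MAX(duration), ROUND(AVG(duration), 2).
  jazz: ids {4, 30, 32, 38} → MIN(duration)=283, MAX(duration)=408, ROUND(AVG(duration), 2)=348.25
  metal: ids {10, 26} → MIN(duration)=254, MAX(duration)=347, ROUND(AVG(duration), 2)=300.5
  rock: ids {3, 6, 13, 19, 23, 34, 41, 43} → MIN(duration)=101, MAX(duration)=415, ROUND(AVG(duration), 2)=231.13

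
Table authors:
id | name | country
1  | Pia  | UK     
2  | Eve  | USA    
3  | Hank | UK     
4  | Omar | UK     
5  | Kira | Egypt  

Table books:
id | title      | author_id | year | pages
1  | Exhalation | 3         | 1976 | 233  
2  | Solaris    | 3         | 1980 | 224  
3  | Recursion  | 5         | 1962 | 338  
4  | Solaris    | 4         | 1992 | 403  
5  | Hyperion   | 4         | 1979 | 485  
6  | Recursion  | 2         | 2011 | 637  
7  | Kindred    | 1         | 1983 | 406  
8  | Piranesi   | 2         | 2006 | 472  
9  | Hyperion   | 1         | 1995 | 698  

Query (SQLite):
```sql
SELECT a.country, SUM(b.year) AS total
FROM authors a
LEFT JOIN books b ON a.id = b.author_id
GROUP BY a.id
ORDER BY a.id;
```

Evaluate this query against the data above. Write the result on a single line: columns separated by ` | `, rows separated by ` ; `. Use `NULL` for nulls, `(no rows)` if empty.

UK | 3978 ; USA | 4017 ; UK | 3956 ; UK | 3971 ; Egypt | 1962

LEFT JOIN keeps every authors row; unmatched ones get NULL for books columns.
Group by authors.id and compute SUM(b.year). SUM over an all-NULL group is NULL.
  1: ids {7, 9} → SUM(b.year)=3978
  2: ids {6, 8} → SUM(b.year)=4017
  3: ids {1, 2} → SUM(b.year)=3956
  4: ids {4, 5} → SUM(b.year)=3971
  5: ids {3} → SUM(b.year)=1962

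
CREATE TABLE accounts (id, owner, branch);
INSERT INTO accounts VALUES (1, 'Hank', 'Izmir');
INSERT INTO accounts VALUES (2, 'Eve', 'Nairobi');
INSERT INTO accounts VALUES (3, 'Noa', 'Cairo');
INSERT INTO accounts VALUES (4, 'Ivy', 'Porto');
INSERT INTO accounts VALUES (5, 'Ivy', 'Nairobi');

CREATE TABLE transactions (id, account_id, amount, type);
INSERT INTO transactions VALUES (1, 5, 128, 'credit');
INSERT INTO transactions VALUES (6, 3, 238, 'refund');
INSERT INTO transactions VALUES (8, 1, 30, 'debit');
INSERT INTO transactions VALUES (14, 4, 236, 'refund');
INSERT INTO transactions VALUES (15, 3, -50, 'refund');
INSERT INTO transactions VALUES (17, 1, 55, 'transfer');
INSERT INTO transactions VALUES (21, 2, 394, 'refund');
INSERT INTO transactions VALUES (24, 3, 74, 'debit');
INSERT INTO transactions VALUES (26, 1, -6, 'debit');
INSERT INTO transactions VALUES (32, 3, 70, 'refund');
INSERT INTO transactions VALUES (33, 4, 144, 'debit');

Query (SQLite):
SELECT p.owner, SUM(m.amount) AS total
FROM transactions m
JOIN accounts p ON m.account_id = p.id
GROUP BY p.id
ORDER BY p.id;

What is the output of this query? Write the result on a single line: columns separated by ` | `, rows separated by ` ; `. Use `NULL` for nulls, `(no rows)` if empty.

Hank | 79 ; Eve | 394 ; Noa | 332 ; Ivy | 380 ; Ivy | 128

Join each transactions row to its accounts via account_id.
Group joined rows by accounts.id; compute SUM(m.amount) per group.
  1: ids {8, 17, 26} → SUM(m.amount)=79
  2: ids {21} → SUM(m.amount)=394
  3: ids {6, 15, 24, 32} → SUM(m.amount)=332
  4: ids {14, 33} → SUM(m.amount)=380
  5: ids {1} → SUM(m.amount)=128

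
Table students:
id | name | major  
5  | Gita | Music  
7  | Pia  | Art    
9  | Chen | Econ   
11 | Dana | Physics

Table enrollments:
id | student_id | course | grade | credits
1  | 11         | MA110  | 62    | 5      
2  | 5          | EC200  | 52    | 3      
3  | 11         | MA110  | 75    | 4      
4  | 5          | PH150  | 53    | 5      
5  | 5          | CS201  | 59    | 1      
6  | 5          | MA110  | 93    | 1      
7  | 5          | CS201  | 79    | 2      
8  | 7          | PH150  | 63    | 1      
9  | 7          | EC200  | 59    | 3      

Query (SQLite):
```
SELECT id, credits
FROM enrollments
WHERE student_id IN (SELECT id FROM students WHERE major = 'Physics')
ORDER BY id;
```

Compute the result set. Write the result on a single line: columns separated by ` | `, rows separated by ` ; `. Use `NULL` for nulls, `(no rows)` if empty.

1 | 5 ; 3 | 4

Inner query: students.id where major = 'Physics'.
Outer: keep enrollments rows whose student_id is in that set.
Inner query → {11}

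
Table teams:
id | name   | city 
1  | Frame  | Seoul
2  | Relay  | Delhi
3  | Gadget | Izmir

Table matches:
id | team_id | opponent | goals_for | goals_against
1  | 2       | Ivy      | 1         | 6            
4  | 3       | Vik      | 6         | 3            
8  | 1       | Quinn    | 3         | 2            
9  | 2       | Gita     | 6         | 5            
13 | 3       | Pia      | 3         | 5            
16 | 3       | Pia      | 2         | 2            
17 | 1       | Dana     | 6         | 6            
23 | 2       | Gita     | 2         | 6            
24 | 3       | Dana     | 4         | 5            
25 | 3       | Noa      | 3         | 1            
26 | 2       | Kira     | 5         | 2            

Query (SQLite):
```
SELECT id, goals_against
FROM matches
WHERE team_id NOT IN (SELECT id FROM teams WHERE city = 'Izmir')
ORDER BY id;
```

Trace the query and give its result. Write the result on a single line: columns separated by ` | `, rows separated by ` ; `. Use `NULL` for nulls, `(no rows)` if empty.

1 | 6 ; 8 | 2 ; 9 | 5 ; 17 | 6 ; 23 | 6 ; 26 | 2

Inner query: teams.id where city = 'Izmir'.
Outer: keep matches rows whose team_id is not in that set.
Inner query → {3}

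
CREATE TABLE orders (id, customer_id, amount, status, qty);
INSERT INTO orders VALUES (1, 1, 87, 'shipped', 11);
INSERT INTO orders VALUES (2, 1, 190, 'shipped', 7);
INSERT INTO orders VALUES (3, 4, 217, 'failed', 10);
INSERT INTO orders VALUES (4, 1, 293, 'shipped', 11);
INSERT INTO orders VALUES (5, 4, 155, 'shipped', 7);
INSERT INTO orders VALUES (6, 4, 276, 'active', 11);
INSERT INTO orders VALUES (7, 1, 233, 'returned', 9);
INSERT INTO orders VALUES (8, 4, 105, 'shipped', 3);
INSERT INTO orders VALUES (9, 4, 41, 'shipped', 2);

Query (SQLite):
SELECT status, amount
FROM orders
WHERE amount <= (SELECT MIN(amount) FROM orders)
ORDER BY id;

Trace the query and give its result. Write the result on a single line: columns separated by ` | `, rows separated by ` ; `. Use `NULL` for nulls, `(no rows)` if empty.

shipped | 41

Scalar subquery: MIN(amount) over all orders rows = 41.
Keep rows where amount <= that value.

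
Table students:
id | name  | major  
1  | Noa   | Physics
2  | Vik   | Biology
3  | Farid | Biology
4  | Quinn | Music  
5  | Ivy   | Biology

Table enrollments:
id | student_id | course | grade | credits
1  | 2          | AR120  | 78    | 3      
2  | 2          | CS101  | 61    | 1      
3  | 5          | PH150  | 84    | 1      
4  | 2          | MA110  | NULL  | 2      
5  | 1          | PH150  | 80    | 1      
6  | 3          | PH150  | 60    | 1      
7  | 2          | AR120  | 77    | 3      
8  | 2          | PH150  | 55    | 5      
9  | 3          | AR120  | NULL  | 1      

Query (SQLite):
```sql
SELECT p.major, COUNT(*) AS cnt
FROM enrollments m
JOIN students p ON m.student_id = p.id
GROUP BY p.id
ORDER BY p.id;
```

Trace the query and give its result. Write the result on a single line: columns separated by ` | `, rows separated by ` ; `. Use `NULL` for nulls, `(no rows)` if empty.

Physics | 1 ; Biology | 5 ; Biology | 2 ; Biology | 1

Join each enrollments row to its students via student_id.
Group joined rows by students.id; compute COUNT(*) per group.
  1: ids {5} → COUNT(*)=1
  2: ids {1, 2, 4, 7, 8} → COUNT(*)=5
  3: ids {6, 9} → COUNT(*)=2
  5: ids {3} → COUNT(*)=1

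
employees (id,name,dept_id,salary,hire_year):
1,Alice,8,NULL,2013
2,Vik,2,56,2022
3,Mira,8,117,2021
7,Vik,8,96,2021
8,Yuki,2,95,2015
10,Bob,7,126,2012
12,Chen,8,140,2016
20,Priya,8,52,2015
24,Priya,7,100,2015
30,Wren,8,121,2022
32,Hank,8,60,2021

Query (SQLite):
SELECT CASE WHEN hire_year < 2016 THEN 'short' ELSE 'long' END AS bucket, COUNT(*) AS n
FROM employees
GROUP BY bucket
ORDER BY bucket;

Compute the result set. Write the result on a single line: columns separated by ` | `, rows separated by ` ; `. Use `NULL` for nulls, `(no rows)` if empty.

Bucket rows by hire_year < 2016 → 'short' else 'long'; count each bucket.

long | 6 ; short | 5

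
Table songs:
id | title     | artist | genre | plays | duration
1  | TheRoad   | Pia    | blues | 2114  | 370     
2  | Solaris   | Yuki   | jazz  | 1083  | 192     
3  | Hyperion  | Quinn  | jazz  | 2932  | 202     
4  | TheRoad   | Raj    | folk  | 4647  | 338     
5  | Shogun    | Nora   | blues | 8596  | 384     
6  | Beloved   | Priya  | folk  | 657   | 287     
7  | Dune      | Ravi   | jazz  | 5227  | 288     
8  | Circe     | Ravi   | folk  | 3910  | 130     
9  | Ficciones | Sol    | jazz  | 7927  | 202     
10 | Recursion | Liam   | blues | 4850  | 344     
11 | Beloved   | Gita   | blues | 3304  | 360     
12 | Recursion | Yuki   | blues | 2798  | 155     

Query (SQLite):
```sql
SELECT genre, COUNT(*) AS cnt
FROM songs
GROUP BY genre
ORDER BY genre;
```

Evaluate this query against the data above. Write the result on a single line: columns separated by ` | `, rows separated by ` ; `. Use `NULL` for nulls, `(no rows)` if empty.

Partition songs by genre; compute COUNT(*) within each group.
  blues: ids {1, 5, 10, 11, 12} → COUNT(*)=5
  folk: ids {4, 6, 8} → COUNT(*)=3
  jazz: ids {2, 3, 7, 9} → COUNT(*)=4

blues | 5 ; folk | 3 ; jazz | 4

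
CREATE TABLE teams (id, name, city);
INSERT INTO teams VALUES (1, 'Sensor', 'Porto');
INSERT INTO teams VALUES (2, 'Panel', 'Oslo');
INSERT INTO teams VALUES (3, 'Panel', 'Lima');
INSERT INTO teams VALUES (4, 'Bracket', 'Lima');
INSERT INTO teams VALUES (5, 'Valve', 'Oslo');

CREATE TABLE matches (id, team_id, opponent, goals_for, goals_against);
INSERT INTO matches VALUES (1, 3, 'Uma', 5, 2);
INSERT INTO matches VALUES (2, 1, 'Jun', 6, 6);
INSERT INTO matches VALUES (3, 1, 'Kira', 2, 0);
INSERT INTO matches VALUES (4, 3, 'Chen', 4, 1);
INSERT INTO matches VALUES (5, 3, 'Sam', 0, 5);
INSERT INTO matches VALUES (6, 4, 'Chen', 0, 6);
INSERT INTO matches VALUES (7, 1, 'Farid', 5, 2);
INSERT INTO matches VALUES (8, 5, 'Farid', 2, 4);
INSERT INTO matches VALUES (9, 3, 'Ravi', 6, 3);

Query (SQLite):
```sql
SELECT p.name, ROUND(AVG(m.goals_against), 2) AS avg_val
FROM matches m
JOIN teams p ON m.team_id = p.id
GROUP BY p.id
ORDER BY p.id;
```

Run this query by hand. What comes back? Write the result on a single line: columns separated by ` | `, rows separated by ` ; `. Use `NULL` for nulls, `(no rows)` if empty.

Sensor | 2.67 ; Panel | 2.75 ; Bracket | 6 ; Valve | 4

Join each matches row to its teams via team_id.
Group joined rows by teams.id; compute ROUND(AVG(m.goals_against), 2) per group.
  1: ids {2, 3, 7} → ROUND(AVG(m.goals_against), 2)=2.67
  3: ids {1, 4, 5, 9} → ROUND(AVG(m.goals_against), 2)=2.75
  4: ids {6} → ROUND(AVG(m.goals_against), 2)=6
  5: ids {8} → ROUND(AVG(m.goals_against), 2)=4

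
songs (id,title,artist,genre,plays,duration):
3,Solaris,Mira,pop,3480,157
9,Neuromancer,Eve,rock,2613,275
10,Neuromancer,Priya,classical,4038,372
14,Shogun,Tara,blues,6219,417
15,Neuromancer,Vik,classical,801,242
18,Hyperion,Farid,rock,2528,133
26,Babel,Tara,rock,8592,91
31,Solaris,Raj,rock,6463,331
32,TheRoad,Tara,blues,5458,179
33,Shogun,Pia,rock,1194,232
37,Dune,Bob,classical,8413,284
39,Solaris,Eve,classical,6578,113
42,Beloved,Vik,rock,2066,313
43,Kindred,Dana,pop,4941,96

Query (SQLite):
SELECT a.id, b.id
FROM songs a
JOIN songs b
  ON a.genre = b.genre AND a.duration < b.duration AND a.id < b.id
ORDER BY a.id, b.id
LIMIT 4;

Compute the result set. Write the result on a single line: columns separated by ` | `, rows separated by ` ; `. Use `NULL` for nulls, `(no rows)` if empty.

Pairs (a,b) with same genre, a.duration < b.duration, a.id < b.id.
genre groups: blues:{14,32} classical:{10,15,37,39} pop:{3,43} rock:{9,18,26,31,33,42}
Ordered by (a.id, b.id); first 4.

9 | 31 ; 9 | 42 ; 15 | 37 ; 18 | 31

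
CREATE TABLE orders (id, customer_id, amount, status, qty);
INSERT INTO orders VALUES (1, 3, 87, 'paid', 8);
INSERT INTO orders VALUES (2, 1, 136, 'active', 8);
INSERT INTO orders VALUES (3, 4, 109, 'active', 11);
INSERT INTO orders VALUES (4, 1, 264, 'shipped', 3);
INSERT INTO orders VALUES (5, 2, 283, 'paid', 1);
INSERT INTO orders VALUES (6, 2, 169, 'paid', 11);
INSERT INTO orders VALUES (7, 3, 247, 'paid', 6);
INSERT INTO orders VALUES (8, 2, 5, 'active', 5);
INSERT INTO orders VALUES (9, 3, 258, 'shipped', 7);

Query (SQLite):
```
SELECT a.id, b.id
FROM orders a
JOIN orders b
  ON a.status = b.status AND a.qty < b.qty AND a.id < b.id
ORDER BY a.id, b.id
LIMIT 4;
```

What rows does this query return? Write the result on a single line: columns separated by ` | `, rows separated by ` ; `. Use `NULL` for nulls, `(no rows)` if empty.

1 | 6 ; 2 | 3 ; 4 | 9 ; 5 | 6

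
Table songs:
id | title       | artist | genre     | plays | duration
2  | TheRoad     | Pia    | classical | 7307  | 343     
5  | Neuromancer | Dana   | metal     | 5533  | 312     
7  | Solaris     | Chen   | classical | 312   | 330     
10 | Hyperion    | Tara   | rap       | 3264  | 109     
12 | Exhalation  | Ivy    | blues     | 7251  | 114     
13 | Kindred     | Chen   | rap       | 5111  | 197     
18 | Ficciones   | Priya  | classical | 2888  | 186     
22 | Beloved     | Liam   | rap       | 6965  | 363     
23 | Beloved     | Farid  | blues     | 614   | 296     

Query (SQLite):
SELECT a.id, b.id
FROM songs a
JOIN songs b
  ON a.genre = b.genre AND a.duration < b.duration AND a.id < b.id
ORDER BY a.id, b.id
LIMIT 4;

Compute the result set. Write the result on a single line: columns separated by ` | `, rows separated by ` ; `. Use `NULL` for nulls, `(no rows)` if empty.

Pairs (a,b) with same genre, a.duration < b.duration, a.id < b.id.
genre groups: blues:{12,23} classical:{2,7,18} metal:{5} rap:{10,13,22}
Ordered by (a.id, b.id); first 4.

10 | 13 ; 10 | 22 ; 12 | 23 ; 13 | 22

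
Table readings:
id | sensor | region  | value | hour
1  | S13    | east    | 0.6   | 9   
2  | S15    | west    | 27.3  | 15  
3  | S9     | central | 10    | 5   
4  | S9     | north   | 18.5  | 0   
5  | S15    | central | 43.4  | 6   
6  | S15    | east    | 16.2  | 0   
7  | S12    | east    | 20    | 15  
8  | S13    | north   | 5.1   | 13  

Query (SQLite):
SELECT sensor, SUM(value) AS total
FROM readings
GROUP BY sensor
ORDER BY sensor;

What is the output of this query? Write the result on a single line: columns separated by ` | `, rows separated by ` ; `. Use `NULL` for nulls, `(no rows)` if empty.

Partition readings by sensor; compute SUM(value) within each group.
  S12: ids {7} → SUM(value)=20
  S13: ids {1, 8} → SUM(value)=5.7
  S15: ids {2, 5, 6} → SUM(value)=86.9
  S9: ids {3, 4} → SUM(value)=28.5

S12 | 20 ; S13 | 5.7 ; S15 | 86.9 ; S9 | 28.5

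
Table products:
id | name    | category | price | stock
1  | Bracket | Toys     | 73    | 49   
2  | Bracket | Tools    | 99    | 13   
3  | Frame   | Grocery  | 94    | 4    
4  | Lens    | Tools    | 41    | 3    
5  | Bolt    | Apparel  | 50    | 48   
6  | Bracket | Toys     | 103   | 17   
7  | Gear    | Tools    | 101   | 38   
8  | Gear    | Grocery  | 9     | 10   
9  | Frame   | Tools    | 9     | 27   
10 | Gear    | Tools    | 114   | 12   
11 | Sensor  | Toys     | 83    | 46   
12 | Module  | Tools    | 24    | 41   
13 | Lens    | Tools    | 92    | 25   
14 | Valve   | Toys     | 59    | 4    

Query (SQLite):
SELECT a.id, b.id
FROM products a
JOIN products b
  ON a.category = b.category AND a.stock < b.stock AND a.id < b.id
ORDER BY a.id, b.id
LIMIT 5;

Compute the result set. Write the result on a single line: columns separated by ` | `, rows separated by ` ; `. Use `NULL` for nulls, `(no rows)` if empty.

Pairs (a,b) with same category, a.stock < b.stock, a.id < b.id.
category groups: Apparel:{5} Grocery:{3,8} Tools:{2,4,7,9,10,12,13} Toys:{1,6,11,14}
Ordered by (a.id, b.id); first 5.

2 | 7 ; 2 | 9 ; 2 | 12 ; 2 | 13 ; 3 | 8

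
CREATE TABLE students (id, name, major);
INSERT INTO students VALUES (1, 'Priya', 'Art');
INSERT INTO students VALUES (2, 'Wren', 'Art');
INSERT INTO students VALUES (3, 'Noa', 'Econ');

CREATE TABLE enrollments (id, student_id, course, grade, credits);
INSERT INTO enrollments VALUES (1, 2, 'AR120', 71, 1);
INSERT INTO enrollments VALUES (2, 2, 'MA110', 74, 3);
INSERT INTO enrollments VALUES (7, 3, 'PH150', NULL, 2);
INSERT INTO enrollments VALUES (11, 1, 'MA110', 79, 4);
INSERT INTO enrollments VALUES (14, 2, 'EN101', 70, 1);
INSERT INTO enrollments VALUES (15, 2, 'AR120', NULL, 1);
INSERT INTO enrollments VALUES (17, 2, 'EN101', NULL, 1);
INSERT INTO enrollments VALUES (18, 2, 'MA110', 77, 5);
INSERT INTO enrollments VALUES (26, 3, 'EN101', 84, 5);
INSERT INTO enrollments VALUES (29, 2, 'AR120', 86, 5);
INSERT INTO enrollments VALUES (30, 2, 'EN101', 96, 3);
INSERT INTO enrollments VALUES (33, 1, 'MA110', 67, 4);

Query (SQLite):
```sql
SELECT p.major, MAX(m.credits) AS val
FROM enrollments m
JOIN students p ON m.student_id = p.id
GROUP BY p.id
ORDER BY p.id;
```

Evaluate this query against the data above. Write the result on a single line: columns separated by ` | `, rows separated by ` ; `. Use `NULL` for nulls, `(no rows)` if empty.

Join each enrollments row to its students via student_id.
Group joined rows by students.id; compute MAX(m.credits) per group.
  1: ids {11, 33} → MAX(m.credits)=4
  2: ids {1, 2, 14, 15, 17, 18, 29, 30} → MAX(m.credits)=5
  3: ids {7, 26} → MAX(m.credits)=5

Art | 4 ; Art | 5 ; Econ | 5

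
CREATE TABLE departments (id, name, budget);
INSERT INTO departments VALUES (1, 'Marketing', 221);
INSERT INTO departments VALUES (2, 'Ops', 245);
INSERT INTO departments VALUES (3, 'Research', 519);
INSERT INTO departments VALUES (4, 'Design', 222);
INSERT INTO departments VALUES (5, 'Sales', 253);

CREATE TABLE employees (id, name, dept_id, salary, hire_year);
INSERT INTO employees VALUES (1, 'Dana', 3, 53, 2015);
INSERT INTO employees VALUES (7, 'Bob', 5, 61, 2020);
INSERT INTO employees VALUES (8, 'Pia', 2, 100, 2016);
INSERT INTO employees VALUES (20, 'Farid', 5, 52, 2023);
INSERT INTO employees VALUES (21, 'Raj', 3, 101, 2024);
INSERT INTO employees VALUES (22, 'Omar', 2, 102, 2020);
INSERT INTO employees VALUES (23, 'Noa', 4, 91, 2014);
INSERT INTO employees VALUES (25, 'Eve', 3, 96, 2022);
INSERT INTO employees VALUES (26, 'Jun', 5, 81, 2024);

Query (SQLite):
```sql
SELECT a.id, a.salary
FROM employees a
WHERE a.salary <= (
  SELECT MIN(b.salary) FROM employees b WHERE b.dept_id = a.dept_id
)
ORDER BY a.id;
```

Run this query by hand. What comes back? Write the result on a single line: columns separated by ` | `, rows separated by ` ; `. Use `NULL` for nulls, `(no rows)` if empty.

For each employees row a, compute MIN(salary) over rows sharing a.dept_id.
Keep row a if a.salary <= that per-group MIN.
  dept_id=2: MIN(salary) = 100
  dept_id=3: MIN(salary) = 53
  dept_id=4: MIN(salary) = 91
  dept_id=5: MIN(salary) = 52

1 | 53 ; 8 | 100 ; 20 | 52 ; 23 | 91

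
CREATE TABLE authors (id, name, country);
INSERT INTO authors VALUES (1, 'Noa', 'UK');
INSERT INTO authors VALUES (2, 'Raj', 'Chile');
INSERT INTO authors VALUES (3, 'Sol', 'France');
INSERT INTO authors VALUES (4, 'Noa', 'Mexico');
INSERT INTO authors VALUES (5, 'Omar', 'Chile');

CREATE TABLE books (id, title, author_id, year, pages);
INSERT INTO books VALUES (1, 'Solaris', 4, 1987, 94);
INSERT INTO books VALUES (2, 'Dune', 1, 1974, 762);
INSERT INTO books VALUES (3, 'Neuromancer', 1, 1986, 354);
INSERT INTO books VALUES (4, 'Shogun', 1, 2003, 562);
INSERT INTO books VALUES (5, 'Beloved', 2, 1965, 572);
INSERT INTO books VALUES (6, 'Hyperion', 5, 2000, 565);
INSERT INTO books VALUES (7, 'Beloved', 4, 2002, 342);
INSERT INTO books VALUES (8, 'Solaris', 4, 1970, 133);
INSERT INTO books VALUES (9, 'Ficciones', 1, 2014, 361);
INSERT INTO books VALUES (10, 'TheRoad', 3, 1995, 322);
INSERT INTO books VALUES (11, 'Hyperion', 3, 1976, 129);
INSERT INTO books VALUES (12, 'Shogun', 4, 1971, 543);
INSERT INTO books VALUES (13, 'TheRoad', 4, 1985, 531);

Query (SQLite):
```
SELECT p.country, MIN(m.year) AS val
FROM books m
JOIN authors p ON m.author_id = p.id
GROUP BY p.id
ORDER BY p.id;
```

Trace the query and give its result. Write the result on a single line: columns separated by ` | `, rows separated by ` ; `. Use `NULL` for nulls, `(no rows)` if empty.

UK | 1974 ; Chile | 1965 ; France | 1976 ; Mexico | 1970 ; Chile | 2000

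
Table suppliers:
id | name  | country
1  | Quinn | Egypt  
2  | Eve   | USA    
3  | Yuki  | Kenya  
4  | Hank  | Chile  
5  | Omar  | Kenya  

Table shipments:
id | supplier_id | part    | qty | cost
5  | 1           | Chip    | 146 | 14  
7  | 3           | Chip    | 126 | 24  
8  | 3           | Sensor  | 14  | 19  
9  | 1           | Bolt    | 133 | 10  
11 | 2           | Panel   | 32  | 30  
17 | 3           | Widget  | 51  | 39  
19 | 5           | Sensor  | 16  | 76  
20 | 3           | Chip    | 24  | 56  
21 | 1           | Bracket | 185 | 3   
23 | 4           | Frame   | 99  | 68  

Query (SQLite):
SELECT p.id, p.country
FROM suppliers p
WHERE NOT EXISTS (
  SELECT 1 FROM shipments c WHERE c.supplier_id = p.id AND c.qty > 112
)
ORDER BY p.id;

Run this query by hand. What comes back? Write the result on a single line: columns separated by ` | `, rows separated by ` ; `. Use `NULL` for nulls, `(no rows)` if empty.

2 | USA ; 4 | Chile ; 5 | Kenya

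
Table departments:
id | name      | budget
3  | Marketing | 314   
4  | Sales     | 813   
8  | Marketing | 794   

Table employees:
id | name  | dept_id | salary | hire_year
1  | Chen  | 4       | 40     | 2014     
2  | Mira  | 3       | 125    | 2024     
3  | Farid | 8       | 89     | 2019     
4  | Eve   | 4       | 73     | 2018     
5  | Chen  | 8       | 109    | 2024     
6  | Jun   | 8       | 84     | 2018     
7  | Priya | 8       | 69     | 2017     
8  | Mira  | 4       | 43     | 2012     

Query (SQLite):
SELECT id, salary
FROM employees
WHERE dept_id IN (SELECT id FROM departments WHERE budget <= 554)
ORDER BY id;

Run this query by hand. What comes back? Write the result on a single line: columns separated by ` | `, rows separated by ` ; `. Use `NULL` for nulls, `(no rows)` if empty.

Inner query: departments.id where budget <= 554.
Outer: keep employees rows whose dept_id is in that set.
Inner query → {3}

2 | 125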